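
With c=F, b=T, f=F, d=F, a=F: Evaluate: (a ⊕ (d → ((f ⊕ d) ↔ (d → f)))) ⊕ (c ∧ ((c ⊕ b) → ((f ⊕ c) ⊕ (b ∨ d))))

f ⊕ d = F ⊕ F = F
d → f = F → F = T
(f ⊕ d) ↔ (d → f) = F ↔ T = F
d → ((f ⊕ d) ↔ (d → f)) = F → F = T
a ⊕ (d → ((f ⊕ d) ↔ (d → f))) = F ⊕ T = T
c ⊕ b = F ⊕ T = T
f ⊕ c = F ⊕ F = F
b ∨ d = T ∨ F = T
(f ⊕ c) ⊕ (b ∨ d) = F ⊕ T = T
(c ⊕ b) → ((f ⊕ c) ⊕ (b ∨ d)) = T → T = T
c ∧ ((c ⊕ b) → ((f ⊕ c) ⊕ (b ∨ d))) = F ∧ T = F
(a ⊕ (d → ((f ⊕ d) ↔ (d → f)))) ⊕ (c ∧ ((c ⊕ b) → ((f ⊕ c) ⊕ (b ∨ d)))) = T ⊕ F = T

T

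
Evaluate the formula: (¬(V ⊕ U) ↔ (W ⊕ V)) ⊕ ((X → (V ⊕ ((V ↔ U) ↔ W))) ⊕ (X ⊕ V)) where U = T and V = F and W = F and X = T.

Substituting U=T, V=F, W=F, X=T:
V ⊕ U = F ⊕ T = T
¬(V ⊕ U) = ¬T = F
W ⊕ V = F ⊕ F = F
¬(V ⊕ U) ↔ (W ⊕ V) = F ↔ F = T
V ↔ U = F ↔ T = F
(V ↔ U) ↔ W = F ↔ F = T
V ⊕ ((V ↔ U) ↔ W) = F ⊕ T = T
X → (V ⊕ ((V ↔ U) ↔ W)) = T → T = T
X ⊕ V = T ⊕ F = T
(X → (V ⊕ ((V ↔ U) ↔ W))) ⊕ (X ⊕ V) = T ⊕ T = F
(¬(V ⊕ U) ↔ (W ⊕ V)) ⊕ ((X → (V ⊕ ((V ↔ U) ↔ W))) ⊕ (X ⊕ V)) = T ⊕ F = T

T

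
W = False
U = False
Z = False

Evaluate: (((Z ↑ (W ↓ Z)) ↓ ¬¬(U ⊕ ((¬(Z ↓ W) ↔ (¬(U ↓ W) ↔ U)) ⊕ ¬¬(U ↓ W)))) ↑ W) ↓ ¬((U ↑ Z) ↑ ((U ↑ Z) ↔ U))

W ↓ Z = False ↓ False = True
Z ↑ (W ↓ Z) = False ↑ True = True
Z ↓ W = False ↓ False = True
¬(Z ↓ W) = ¬True = False
U ↓ W = False ↓ False = True
¬(U ↓ W) = ¬True = False
¬(U ↓ W) ↔ U = False ↔ False = True
¬(Z ↓ W) ↔ (¬(U ↓ W) ↔ U) = False ↔ True = False
U ↓ W = False ↓ False = True
¬(U ↓ W) = ¬True = False
¬¬(U ↓ W) = ¬False = True
(¬(Z ↓ W) ↔ (¬(U ↓ W) ↔ U)) ⊕ ¬¬(U ↓ W) = False ⊕ True = True
U ⊕ ((¬(Z ↓ W) ↔ (¬(U ↓ W) ↔ U)) ⊕ ¬¬(U ↓ W)) = False ⊕ True = True
¬(U ⊕ ((¬(Z ↓ W) ↔ (¬(U ↓ W) ↔ U)) ⊕ ¬¬(U ↓ W))) = ¬True = False
¬¬(U ⊕ ((¬(Z ↓ W) ↔ (¬(U ↓ W) ↔ U)) ⊕ ¬¬(U ↓ W))) = ¬False = True
(Z ↑ (W ↓ Z)) ↓ ¬¬(U ⊕ ((¬(Z ↓ W) ↔ (¬(U ↓ W) ↔ U)) ⊕ ¬¬(U ↓ W))) = True ↓ True = False
((Z ↑ (W ↓ Z)) ↓ ¬¬(U ⊕ ((¬(Z ↓ W) ↔ (¬(U ↓ W) ↔ U)) ⊕ ¬¬(U ↓ W)))) ↑ W = False ↑ False = True
U ↑ Z = False ↑ False = True
U ↑ Z = False ↑ False = True
(U ↑ Z) ↔ U = True ↔ False = False
(U ↑ Z) ↑ ((U ↑ Z) ↔ U) = True ↑ False = True
¬((U ↑ Z) ↑ ((U ↑ Z) ↔ U)) = ¬True = False
(((Z ↑ (W ↓ Z)) ↓ ¬¬(U ⊕ ((¬(Z ↓ W) ↔ (¬(U ↓ W) ↔ U)) ⊕ ¬¬(U ↓ W)))) ↑ W) ↓ ¬((U ↑ Z) ↑ ((U ↑ Z) ↔ U)) = True ↓ False = False

False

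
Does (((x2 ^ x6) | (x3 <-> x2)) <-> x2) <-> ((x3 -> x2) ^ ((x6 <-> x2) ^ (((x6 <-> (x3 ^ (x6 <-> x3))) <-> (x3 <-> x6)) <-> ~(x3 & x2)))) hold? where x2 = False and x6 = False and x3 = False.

True

x2 ^ x6 = False ^ False = False
x3 <-> x2 = False <-> False = True
(x2 ^ x6) | (x3 <-> x2) = False | True = True
((x2 ^ x6) | (x3 <-> x2)) <-> x2 = True <-> False = False
x3 -> x2 = False -> False = True
x6 <-> x2 = False <-> False = True
x6 <-> x3 = False <-> False = True
x3 ^ (x6 <-> x3) = False ^ True = True
x6 <-> (x3 ^ (x6 <-> x3)) = False <-> True = False
x3 <-> x6 = False <-> False = True
(x6 <-> (x3 ^ (x6 <-> x3))) <-> (x3 <-> x6) = False <-> True = False
x3 & x2 = False & False = False
~(x3 & x2) = ~False = True
((x6 <-> (x3 ^ (x6 <-> x3))) <-> (x3 <-> x6)) <-> ~(x3 & x2) = False <-> True = False
(x6 <-> x2) ^ (((x6 <-> (x3 ^ (x6 <-> x3))) <-> (x3 <-> x6)) <-> ~(x3 & x2)) = True ^ False = True
(x3 -> x2) ^ ((x6 <-> x2) ^ (((x6 <-> (x3 ^ (x6 <-> x3))) <-> (x3 <-> x6)) <-> ~(x3 & x2))) = True ^ True = False
(((x2 ^ x6) | (x3 <-> x2)) <-> x2) <-> ((x3 -> x2) ^ ((x6 <-> x2) ^ (((x6 <-> (x3 ^ (x6 <-> x3))) <-> (x3 <-> x6)) <-> ~(x3 & x2)))) = False <-> False = True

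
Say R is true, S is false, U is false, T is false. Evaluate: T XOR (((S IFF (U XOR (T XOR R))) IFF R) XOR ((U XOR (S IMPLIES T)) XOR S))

T XOR R = False XOR True = True
U XOR (T XOR R) = False XOR True = True
S IFF (U XOR (T XOR R)) = False IFF True = False
(S IFF (U XOR (T XOR R))) IFF R = False IFF True = False
S IMPLIES T = False IMPLIES False = True
U XOR (S IMPLIES T) = False XOR True = True
(U XOR (S IMPLIES T)) XOR S = True XOR False = True
((S IFF (U XOR (T XOR R))) IFF R) XOR ((U XOR (S IMPLIES T)) XOR S) = False XOR True = True
T XOR (((S IFF (U XOR (T XOR R))) IFF R) XOR ((U XOR (S IMPLIES T)) XOR S)) = False XOR True = True

True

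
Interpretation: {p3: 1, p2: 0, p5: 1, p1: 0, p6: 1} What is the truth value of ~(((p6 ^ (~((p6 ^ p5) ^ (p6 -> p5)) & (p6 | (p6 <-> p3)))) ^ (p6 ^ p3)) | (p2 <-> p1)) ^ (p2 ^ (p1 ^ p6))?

Substituting p3=1, p2=0, p5=1, p1=0, p6=1:
p6 ^ p5 = 1 ^ 1 = 0
p6 -> p5 = 1 -> 1 = 1
(p6 ^ p5) ^ (p6 -> p5) = 0 ^ 1 = 1
~((p6 ^ p5) ^ (p6 -> p5)) = ~1 = 0
p6 <-> p3 = 1 <-> 1 = 1
p6 | (p6 <-> p3) = 1 | 1 = 1
~((p6 ^ p5) ^ (p6 -> p5)) & (p6 | (p6 <-> p3)) = 0 & 1 = 0
p6 ^ (~((p6 ^ p5) ^ (p6 -> p5)) & (p6 | (p6 <-> p3))) = 1 ^ 0 = 1
p6 ^ p3 = 1 ^ 1 = 0
(p6 ^ (~((p6 ^ p5) ^ (p6 -> p5)) & (p6 | (p6 <-> p3)))) ^ (p6 ^ p3) = 1 ^ 0 = 1
p2 <-> p1 = 0 <-> 0 = 1
((p6 ^ (~((p6 ^ p5) ^ (p6 -> p5)) & (p6 | (p6 <-> p3)))) ^ (p6 ^ p3)) | (p2 <-> p1) = 1 | 1 = 1
~(((p6 ^ (~((p6 ^ p5) ^ (p6 -> p5)) & (p6 | (p6 <-> p3)))) ^ (p6 ^ p3)) | (p2 <-> p1)) = ~1 = 0
p1 ^ p6 = 0 ^ 1 = 1
p2 ^ (p1 ^ p6) = 0 ^ 1 = 1
~(((p6 ^ (~((p6 ^ p5) ^ (p6 -> p5)) & (p6 | (p6 <-> p3)))) ^ (p6 ^ p3)) | (p2 <-> p1)) ^ (p2 ^ (p1 ^ p6)) = 0 ^ 1 = 1

1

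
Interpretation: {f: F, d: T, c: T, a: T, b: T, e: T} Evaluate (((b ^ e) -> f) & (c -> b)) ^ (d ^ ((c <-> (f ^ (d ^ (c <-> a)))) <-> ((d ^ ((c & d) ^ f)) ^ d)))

b ^ e = T ^ T = F
(b ^ e) -> f = F -> F = T
c -> b = T -> T = T
((b ^ e) -> f) & (c -> b) = T & T = T
c <-> a = T <-> T = T
d ^ (c <-> a) = T ^ T = F
f ^ (d ^ (c <-> a)) = F ^ F = F
c <-> (f ^ (d ^ (c <-> a))) = T <-> F = F
c & d = T & T = T
(c & d) ^ f = T ^ F = T
d ^ ((c & d) ^ f) = T ^ T = F
(d ^ ((c & d) ^ f)) ^ d = F ^ T = T
(c <-> (f ^ (d ^ (c <-> a)))) <-> ((d ^ ((c & d) ^ f)) ^ d) = F <-> T = F
d ^ ((c <-> (f ^ (d ^ (c <-> a)))) <-> ((d ^ ((c & d) ^ f)) ^ d)) = T ^ F = T
(((b ^ e) -> f) & (c -> b)) ^ (d ^ ((c <-> (f ^ (d ^ (c <-> a)))) <-> ((d ^ ((c & d) ^ f)) ^ d))) = T ^ T = F

F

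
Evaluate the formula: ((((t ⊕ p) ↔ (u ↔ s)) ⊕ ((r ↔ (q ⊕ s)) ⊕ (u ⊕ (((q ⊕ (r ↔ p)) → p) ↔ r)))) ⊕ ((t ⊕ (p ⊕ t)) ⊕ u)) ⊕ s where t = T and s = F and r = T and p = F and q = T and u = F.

F

Substituting t=T, s=F, r=T, p=F, q=T, u=F:
t ⊕ p = T ⊕ F = T
u ↔ s = F ↔ F = T
(t ⊕ p) ↔ (u ↔ s) = T ↔ T = T
q ⊕ s = T ⊕ F = T
r ↔ (q ⊕ s) = T ↔ T = T
r ↔ p = T ↔ F = F
q ⊕ (r ↔ p) = T ⊕ F = T
(q ⊕ (r ↔ p)) → p = T → F = F
((q ⊕ (r ↔ p)) → p) ↔ r = F ↔ T = F
u ⊕ (((q ⊕ (r ↔ p)) → p) ↔ r) = F ⊕ F = F
(r ↔ (q ⊕ s)) ⊕ (u ⊕ (((q ⊕ (r ↔ p)) → p) ↔ r)) = T ⊕ F = T
((t ⊕ p) ↔ (u ↔ s)) ⊕ ((r ↔ (q ⊕ s)) ⊕ (u ⊕ (((q ⊕ (r ↔ p)) → p) ↔ r))) = T ⊕ T = F
p ⊕ t = F ⊕ T = T
t ⊕ (p ⊕ t) = T ⊕ T = F
(t ⊕ (p ⊕ t)) ⊕ u = F ⊕ F = F
(((t ⊕ p) ↔ (u ↔ s)) ⊕ ((r ↔ (q ⊕ s)) ⊕ (u ⊕ (((q ⊕ (r ↔ p)) → p) ↔ r)))) ⊕ ((t ⊕ (p ⊕ t)) ⊕ u) = F ⊕ F = F
((((t ⊕ p) ↔ (u ↔ s)) ⊕ ((r ↔ (q ⊕ s)) ⊕ (u ⊕ (((q ⊕ (r ↔ p)) → p) ↔ r)))) ⊕ ((t ⊕ (p ⊕ t)) ⊕ u)) ⊕ s = F ⊕ F = F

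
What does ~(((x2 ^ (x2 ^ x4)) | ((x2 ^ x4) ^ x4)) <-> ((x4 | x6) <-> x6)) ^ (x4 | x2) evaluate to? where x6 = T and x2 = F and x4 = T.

x2 ^ x4 = F ^ T = T
x2 ^ (x2 ^ x4) = F ^ T = T
x2 ^ x4 = F ^ T = T
(x2 ^ x4) ^ x4 = T ^ T = F
(x2 ^ (x2 ^ x4)) | ((x2 ^ x4) ^ x4) = T | F = T
x4 | x6 = T | T = T
(x4 | x6) <-> x6 = T <-> T = T
((x2 ^ (x2 ^ x4)) | ((x2 ^ x4) ^ x4)) <-> ((x4 | x6) <-> x6) = T <-> T = T
~(((x2 ^ (x2 ^ x4)) | ((x2 ^ x4) ^ x4)) <-> ((x4 | x6) <-> x6)) = ~T = F
x4 | x2 = T | F = T
~(((x2 ^ (x2 ^ x4)) | ((x2 ^ x4) ^ x4)) <-> ((x4 | x6) <-> x6)) ^ (x4 | x2) = F ^ T = T

T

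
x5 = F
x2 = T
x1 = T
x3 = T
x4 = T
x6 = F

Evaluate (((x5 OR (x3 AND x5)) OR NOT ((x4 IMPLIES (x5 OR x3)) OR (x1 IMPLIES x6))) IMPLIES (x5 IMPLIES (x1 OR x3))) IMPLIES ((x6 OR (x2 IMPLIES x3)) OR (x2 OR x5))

x3 AND x5 = T AND F = F
x5 OR (x3 AND x5) = F OR F = F
x5 OR x3 = F OR T = T
x4 IMPLIES (x5 OR x3) = T IMPLIES T = T
x1 IMPLIES x6 = T IMPLIES F = F
(x4 IMPLIES (x5 OR x3)) OR (x1 IMPLIES x6) = T OR F = T
NOT ((x4 IMPLIES (x5 OR x3)) OR (x1 IMPLIES x6)) = NOT T = F
(x5 OR (x3 AND x5)) OR NOT ((x4 IMPLIES (x5 OR x3)) OR (x1 IMPLIES x6)) = F OR F = F
x1 OR x3 = T OR T = T
x5 IMPLIES (x1 OR x3) = F IMPLIES T = T
((x5 OR (x3 AND x5)) OR NOT ((x4 IMPLIES (x5 OR x3)) OR (x1 IMPLIES x6))) IMPLIES (x5 IMPLIES (x1 OR x3)) = F IMPLIES T = T
x2 IMPLIES x3 = T IMPLIES T = T
x6 OR (x2 IMPLIES x3) = F OR T = T
x2 OR x5 = T OR F = T
(x6 OR (x2 IMPLIES x3)) OR (x2 OR x5) = T OR T = T
(((x5 OR (x3 AND x5)) OR NOT ((x4 IMPLIES (x5 OR x3)) OR (x1 IMPLIES x6))) IMPLIES (x5 IMPLIES (x1 OR x3))) IMPLIES ((x6 OR (x2 IMPLIES x3)) OR (x2 OR x5)) = T IMPLIES T = T

T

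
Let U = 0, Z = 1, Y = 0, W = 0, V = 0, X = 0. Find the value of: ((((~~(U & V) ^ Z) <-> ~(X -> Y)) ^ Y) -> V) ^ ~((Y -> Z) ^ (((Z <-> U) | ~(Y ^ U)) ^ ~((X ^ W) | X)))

1

U & V = 0 & 0 = 0
~(U & V) = ~0 = 1
~~(U & V) = ~1 = 0
~~(U & V) ^ Z = 0 ^ 1 = 1
X -> Y = 0 -> 0 = 1
~(X -> Y) = ~1 = 0
(~~(U & V) ^ Z) <-> ~(X -> Y) = 1 <-> 0 = 0
((~~(U & V) ^ Z) <-> ~(X -> Y)) ^ Y = 0 ^ 0 = 0
(((~~(U & V) ^ Z) <-> ~(X -> Y)) ^ Y) -> V = 0 -> 0 = 1
Y -> Z = 0 -> 1 = 1
Z <-> U = 1 <-> 0 = 0
Y ^ U = 0 ^ 0 = 0
~(Y ^ U) = ~0 = 1
(Z <-> U) | ~(Y ^ U) = 0 | 1 = 1
X ^ W = 0 ^ 0 = 0
(X ^ W) | X = 0 | 0 = 0
~((X ^ W) | X) = ~0 = 1
((Z <-> U) | ~(Y ^ U)) ^ ~((X ^ W) | X) = 1 ^ 1 = 0
(Y -> Z) ^ (((Z <-> U) | ~(Y ^ U)) ^ ~((X ^ W) | X)) = 1 ^ 0 = 1
~((Y -> Z) ^ (((Z <-> U) | ~(Y ^ U)) ^ ~((X ^ W) | X))) = ~1 = 0
((((~~(U & V) ^ Z) <-> ~(X -> Y)) ^ Y) -> V) ^ ~((Y -> Z) ^ (((Z <-> U) | ~(Y ^ U)) ^ ~((X ^ W) | X))) = 1 ^ 0 = 1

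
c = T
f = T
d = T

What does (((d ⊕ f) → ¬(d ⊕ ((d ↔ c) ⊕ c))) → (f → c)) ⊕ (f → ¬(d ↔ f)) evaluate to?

T

d ⊕ f = T ⊕ T = F
d ↔ c = T ↔ T = T
(d ↔ c) ⊕ c = T ⊕ T = F
d ⊕ ((d ↔ c) ⊕ c) = T ⊕ F = T
¬(d ⊕ ((d ↔ c) ⊕ c)) = ¬T = F
(d ⊕ f) → ¬(d ⊕ ((d ↔ c) ⊕ c)) = F → F = T
f → c = T → T = T
((d ⊕ f) → ¬(d ⊕ ((d ↔ c) ⊕ c))) → (f → c) = T → T = T
d ↔ f = T ↔ T = T
¬(d ↔ f) = ¬T = F
f → ¬(d ↔ f) = T → F = F
(((d ⊕ f) → ¬(d ⊕ ((d ↔ c) ⊕ c))) → (f → c)) ⊕ (f → ¬(d ↔ f)) = T ⊕ F = T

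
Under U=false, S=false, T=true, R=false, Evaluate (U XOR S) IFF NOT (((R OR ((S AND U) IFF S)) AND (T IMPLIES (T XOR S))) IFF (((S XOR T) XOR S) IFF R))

false

Substituting U=false, S=false, T=true, R=false:
U XOR S = false XOR false = false
S AND U = false AND false = false
(S AND U) IFF S = false IFF false = true
R OR ((S AND U) IFF S) = false OR true = true
T XOR S = true XOR false = true
T IMPLIES (T XOR S) = true IMPLIES true = true
(R OR ((S AND U) IFF S)) AND (T IMPLIES (T XOR S)) = true AND true = true
S XOR T = false XOR true = true
(S XOR T) XOR S = true XOR false = true
((S XOR T) XOR S) IFF R = true IFF false = false
((R OR ((S AND U) IFF S)) AND (T IMPLIES (T XOR S))) IFF (((S XOR T) XOR S) IFF R) = true IFF false = false
NOT (((R OR ((S AND U) IFF S)) AND (T IMPLIES (T XOR S))) IFF (((S XOR T) XOR S) IFF R)) = NOT false = true
(U XOR S) IFF NOT (((R OR ((S AND U) IFF S)) AND (T IMPLIES (T XOR S))) IFF (((S XOR T) XOR S) IFF R)) = false IFF true = false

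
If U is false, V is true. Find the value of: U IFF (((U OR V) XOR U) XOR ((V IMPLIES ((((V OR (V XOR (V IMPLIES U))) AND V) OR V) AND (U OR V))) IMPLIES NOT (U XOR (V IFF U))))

true

U OR V = false OR true = true
(U OR V) XOR U = true XOR false = true
V IMPLIES U = true IMPLIES false = false
V XOR (V IMPLIES U) = true XOR false = true
V OR (V XOR (V IMPLIES U)) = true OR true = true
(V OR (V XOR (V IMPLIES U))) AND V = true AND true = true
((V OR (V XOR (V IMPLIES U))) AND V) OR V = true OR true = true
U OR V = false OR true = true
(((V OR (V XOR (V IMPLIES U))) AND V) OR V) AND (U OR V) = true AND true = true
V IMPLIES ((((V OR (V XOR (V IMPLIES U))) AND V) OR V) AND (U OR V)) = true IMPLIES true = true
V IFF U = true IFF false = false
U XOR (V IFF U) = false XOR false = false
NOT (U XOR (V IFF U)) = NOT false = true
(V IMPLIES ((((V OR (V XOR (V IMPLIES U))) AND V) OR V) AND (U OR V))) IMPLIES NOT (U XOR (V IFF U)) = true IMPLIES true = true
((U OR V) XOR U) XOR ((V IMPLIES ((((V OR (V XOR (V IMPLIES U))) AND V) OR V) AND (U OR V))) IMPLIES NOT (U XOR (V IFF U))) = true XOR true = false
U IFF (((U OR V) XOR U) XOR ((V IMPLIES ((((V OR (V XOR (V IMPLIES U))) AND V) OR V) AND (U OR V))) IMPLIES NOT (U XOR (V IFF U)))) = false IFF false = true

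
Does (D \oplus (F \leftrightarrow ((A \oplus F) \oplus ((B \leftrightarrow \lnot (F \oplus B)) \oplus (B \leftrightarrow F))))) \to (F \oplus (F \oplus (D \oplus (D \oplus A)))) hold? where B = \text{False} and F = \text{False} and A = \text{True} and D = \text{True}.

\text{True}

A \oplus F = \text{True} \oplus \text{False} = \text{True}
F \oplus B = \text{False} \oplus \text{False} = \text{False}
\lnot (F \oplus B) = \lnot \text{False} = \text{True}
B \leftrightarrow \lnot (F \oplus B) = \text{False} \leftrightarrow \text{True} = \text{False}
B \leftrightarrow F = \text{False} \leftrightarrow \text{False} = \text{True}
(B \leftrightarrow \lnot (F \oplus B)) \oplus (B \leftrightarrow F) = \text{False} \oplus \text{True} = \text{True}
(A \oplus F) \oplus ((B \leftrightarrow \lnot (F \oplus B)) \oplus (B \leftrightarrow F)) = \text{True} \oplus \text{True} = \text{False}
F \leftrightarrow ((A \oplus F) \oplus ((B \leftrightarrow \lnot (F \oplus B)) \oplus (B \leftrightarrow F))) = \text{False} \leftrightarrow \text{False} = \text{True}
D \oplus (F \leftrightarrow ((A \oplus F) \oplus ((B \leftrightarrow \lnot (F \oplus B)) \oplus (B \leftrightarrow F)))) = \text{True} \oplus \text{True} = \text{False}
D \oplus A = \text{True} \oplus \text{True} = \text{False}
D \oplus (D \oplus A) = \text{True} \oplus \text{False} = \text{True}
F \oplus (D \oplus (D \oplus A)) = \text{False} \oplus \text{True} = \text{True}
F \oplus (F \oplus (D \oplus (D \oplus A))) = \text{False} \oplus \text{True} = \text{True}
(D \oplus (F \leftrightarrow ((A \oplus F) \oplus ((B \leftrightarrow \lnot (F \oplus B)) \oplus (B \leftrightarrow F))))) \to (F \oplus (F \oplus (D \oplus (D \oplus A)))) = \text{False} \to \text{True} = \text{True}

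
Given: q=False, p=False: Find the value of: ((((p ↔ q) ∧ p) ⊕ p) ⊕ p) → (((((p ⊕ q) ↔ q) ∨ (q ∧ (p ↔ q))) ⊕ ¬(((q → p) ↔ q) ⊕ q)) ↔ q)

p ↔ q = False ↔ False = True
(p ↔ q) ∧ p = True ∧ False = False
((p ↔ q) ∧ p) ⊕ p = False ⊕ False = False
(((p ↔ q) ∧ p) ⊕ p) ⊕ p = False ⊕ False = False
p ⊕ q = False ⊕ False = False
(p ⊕ q) ↔ q = False ↔ False = True
p ↔ q = False ↔ False = True
q ∧ (p ↔ q) = False ∧ True = False
((p ⊕ q) ↔ q) ∨ (q ∧ (p ↔ q)) = True ∨ False = True
q → p = False → False = True
(q → p) ↔ q = True ↔ False = False
((q → p) ↔ q) ⊕ q = False ⊕ False = False
¬(((q → p) ↔ q) ⊕ q) = ¬False = True
(((p ⊕ q) ↔ q) ∨ (q ∧ (p ↔ q))) ⊕ ¬(((q → p) ↔ q) ⊕ q) = True ⊕ True = False
((((p ⊕ q) ↔ q) ∨ (q ∧ (p ↔ q))) ⊕ ¬(((q → p) ↔ q) ⊕ q)) ↔ q = False ↔ False = True
((((p ↔ q) ∧ p) ⊕ p) ⊕ p) → (((((p ⊕ q) ↔ q) ∨ (q ∧ (p ↔ q))) ⊕ ¬(((q → p) ↔ q) ⊕ q)) ↔ q) = False → True = True

True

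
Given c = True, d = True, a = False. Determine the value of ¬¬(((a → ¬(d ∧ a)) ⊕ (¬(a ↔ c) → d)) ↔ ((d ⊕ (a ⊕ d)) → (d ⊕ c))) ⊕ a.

False

d ∧ a = True ∧ False = False
¬(d ∧ a) = ¬False = True
a → ¬(d ∧ a) = False → True = True
a ↔ c = False ↔ True = False
¬(a ↔ c) = ¬False = True
¬(a ↔ c) → d = True → True = True
(a → ¬(d ∧ a)) ⊕ (¬(a ↔ c) → d) = True ⊕ True = False
a ⊕ d = False ⊕ True = True
d ⊕ (a ⊕ d) = True ⊕ True = False
d ⊕ c = True ⊕ True = False
(d ⊕ (a ⊕ d)) → (d ⊕ c) = False → False = True
((a → ¬(d ∧ a)) ⊕ (¬(a ↔ c) → d)) ↔ ((d ⊕ (a ⊕ d)) → (d ⊕ c)) = False ↔ True = False
¬(((a → ¬(d ∧ a)) ⊕ (¬(a ↔ c) → d)) ↔ ((d ⊕ (a ⊕ d)) → (d ⊕ c))) = ¬False = True
¬¬(((a → ¬(d ∧ a)) ⊕ (¬(a ↔ c) → d)) ↔ ((d ⊕ (a ⊕ d)) → (d ⊕ c))) = ¬True = False
¬¬(((a → ¬(d ∧ a)) ⊕ (¬(a ↔ c) → d)) ↔ ((d ⊕ (a ⊕ d)) → (d ⊕ c))) ⊕ a = False ⊕ False = False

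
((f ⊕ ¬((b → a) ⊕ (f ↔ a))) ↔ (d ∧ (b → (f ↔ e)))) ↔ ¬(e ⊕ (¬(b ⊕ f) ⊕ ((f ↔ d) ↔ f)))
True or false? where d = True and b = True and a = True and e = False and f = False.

True

Substituting d=True, b=True, a=True, e=False, f=False:
b → a = True → True = True
f ↔ a = False ↔ True = False
(b → a) ⊕ (f ↔ a) = True ⊕ False = True
¬((b → a) ⊕ (f ↔ a)) = ¬True = False
f ⊕ ¬((b → a) ⊕ (f ↔ a)) = False ⊕ False = False
f ↔ e = False ↔ False = True
b → (f ↔ e) = True → True = True
d ∧ (b → (f ↔ e)) = True ∧ True = True
(f ⊕ ¬((b → a) ⊕ (f ↔ a))) ↔ (d ∧ (b → (f ↔ e))) = False ↔ True = False
b ⊕ f = True ⊕ False = True
¬(b ⊕ f) = ¬True = False
f ↔ d = False ↔ True = False
(f ↔ d) ↔ f = False ↔ False = True
¬(b ⊕ f) ⊕ ((f ↔ d) ↔ f) = False ⊕ True = True
e ⊕ (¬(b ⊕ f) ⊕ ((f ↔ d) ↔ f)) = False ⊕ True = True
¬(e ⊕ (¬(b ⊕ f) ⊕ ((f ↔ d) ↔ f))) = ¬True = False
((f ⊕ ¬((b → a) ⊕ (f ↔ a))) ↔ (d ∧ (b → (f ↔ e)))) ↔ ¬(e ⊕ (¬(b ⊕ f) ⊕ ((f ↔ d) ↔ f))) = False ↔ False = True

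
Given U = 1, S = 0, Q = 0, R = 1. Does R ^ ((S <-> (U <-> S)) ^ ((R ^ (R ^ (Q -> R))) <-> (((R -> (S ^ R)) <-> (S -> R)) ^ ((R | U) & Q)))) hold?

1

U <-> S = 1 <-> 0 = 0
S <-> (U <-> S) = 0 <-> 0 = 1
Q -> R = 0 -> 1 = 1
R ^ (Q -> R) = 1 ^ 1 = 0
R ^ (R ^ (Q -> R)) = 1 ^ 0 = 1
S ^ R = 0 ^ 1 = 1
R -> (S ^ R) = 1 -> 1 = 1
S -> R = 0 -> 1 = 1
(R -> (S ^ R)) <-> (S -> R) = 1 <-> 1 = 1
R | U = 1 | 1 = 1
(R | U) & Q = 1 & 0 = 0
((R -> (S ^ R)) <-> (S -> R)) ^ ((R | U) & Q) = 1 ^ 0 = 1
(R ^ (R ^ (Q -> R))) <-> (((R -> (S ^ R)) <-> (S -> R)) ^ ((R | U) & Q)) = 1 <-> 1 = 1
(S <-> (U <-> S)) ^ ((R ^ (R ^ (Q -> R))) <-> (((R -> (S ^ R)) <-> (S -> R)) ^ ((R | U) & Q))) = 1 ^ 1 = 0
R ^ ((S <-> (U <-> S)) ^ ((R ^ (R ^ (Q -> R))) <-> (((R -> (S ^ R)) <-> (S -> R)) ^ ((R | U) & Q)))) = 1 ^ 0 = 1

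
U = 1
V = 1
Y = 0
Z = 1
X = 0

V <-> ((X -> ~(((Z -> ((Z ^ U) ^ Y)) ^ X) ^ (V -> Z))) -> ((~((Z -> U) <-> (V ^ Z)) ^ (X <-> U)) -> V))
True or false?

1

Z ^ U = 1 ^ 1 = 0
(Z ^ U) ^ Y = 0 ^ 0 = 0
Z -> ((Z ^ U) ^ Y) = 1 -> 0 = 0
(Z -> ((Z ^ U) ^ Y)) ^ X = 0 ^ 0 = 0
V -> Z = 1 -> 1 = 1
((Z -> ((Z ^ U) ^ Y)) ^ X) ^ (V -> Z) = 0 ^ 1 = 1
~(((Z -> ((Z ^ U) ^ Y)) ^ X) ^ (V -> Z)) = ~1 = 0
X -> ~(((Z -> ((Z ^ U) ^ Y)) ^ X) ^ (V -> Z)) = 0 -> 0 = 1
Z -> U = 1 -> 1 = 1
V ^ Z = 1 ^ 1 = 0
(Z -> U) <-> (V ^ Z) = 1 <-> 0 = 0
~((Z -> U) <-> (V ^ Z)) = ~0 = 1
X <-> U = 0 <-> 1 = 0
~((Z -> U) <-> (V ^ Z)) ^ (X <-> U) = 1 ^ 0 = 1
(~((Z -> U) <-> (V ^ Z)) ^ (X <-> U)) -> V = 1 -> 1 = 1
(X -> ~(((Z -> ((Z ^ U) ^ Y)) ^ X) ^ (V -> Z))) -> ((~((Z -> U) <-> (V ^ Z)) ^ (X <-> U)) -> V) = 1 -> 1 = 1
V <-> ((X -> ~(((Z -> ((Z ^ U) ^ Y)) ^ X) ^ (V -> Z))) -> ((~((Z -> U) <-> (V ^ Z)) ^ (X <-> U)) -> V)) = 1 <-> 1 = 1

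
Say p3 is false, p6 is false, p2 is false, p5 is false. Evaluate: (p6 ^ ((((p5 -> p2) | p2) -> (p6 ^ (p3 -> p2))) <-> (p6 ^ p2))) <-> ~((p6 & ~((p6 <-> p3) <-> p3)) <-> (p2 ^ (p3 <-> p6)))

0

Substituting p3=0, p6=0, p2=0, p5=0:
p5 -> p2 = 0 -> 0 = 1
(p5 -> p2) | p2 = 1 | 0 = 1
p3 -> p2 = 0 -> 0 = 1
p6 ^ (p3 -> p2) = 0 ^ 1 = 1
((p5 -> p2) | p2) -> (p6 ^ (p3 -> p2)) = 1 -> 1 = 1
p6 ^ p2 = 0 ^ 0 = 0
(((p5 -> p2) | p2) -> (p6 ^ (p3 -> p2))) <-> (p6 ^ p2) = 1 <-> 0 = 0
p6 ^ ((((p5 -> p2) | p2) -> (p6 ^ (p3 -> p2))) <-> (p6 ^ p2)) = 0 ^ 0 = 0
p6 <-> p3 = 0 <-> 0 = 1
(p6 <-> p3) <-> p3 = 1 <-> 0 = 0
~((p6 <-> p3) <-> p3) = ~0 = 1
p6 & ~((p6 <-> p3) <-> p3) = 0 & 1 = 0
p3 <-> p6 = 0 <-> 0 = 1
p2 ^ (p3 <-> p6) = 0 ^ 1 = 1
(p6 & ~((p6 <-> p3) <-> p3)) <-> (p2 ^ (p3 <-> p6)) = 0 <-> 1 = 0
~((p6 & ~((p6 <-> p3) <-> p3)) <-> (p2 ^ (p3 <-> p6))) = ~0 = 1
(p6 ^ ((((p5 -> p2) | p2) -> (p6 ^ (p3 -> p2))) <-> (p6 ^ p2))) <-> ~((p6 & ~((p6 <-> p3) <-> p3)) <-> (p2 ^ (p3 <-> p6))) = 0 <-> 1 = 0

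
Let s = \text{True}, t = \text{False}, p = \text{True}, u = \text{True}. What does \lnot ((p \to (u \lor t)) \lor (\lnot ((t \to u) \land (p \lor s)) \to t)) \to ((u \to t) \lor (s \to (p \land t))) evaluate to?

u \lor t = \text{True} \lor \text{False} = \text{True}
p \to (u \lor t) = \text{True} \to \text{True} = \text{True}
t \to u = \text{False} \to \text{True} = \text{True}
p \lor s = \text{True} \lor \text{True} = \text{True}
(t \to u) \land (p \lor s) = \text{True} \land \text{True} = \text{True}
\lnot ((t \to u) \land (p \lor s)) = \lnot \text{True} = \text{False}
\lnot ((t \to u) \land (p \lor s)) \to t = \text{False} \to \text{False} = \text{True}
(p \to (u \lor t)) \lor (\lnot ((t \to u) \land (p \lor s)) \to t) = \text{True} \lor \text{True} = \text{True}
\lnot ((p \to (u \lor t)) \lor (\lnot ((t \to u) \land (p \lor s)) \to t)) = \lnot \text{True} = \text{False}
u \to t = \text{True} \to \text{False} = \text{False}
p \land t = \text{True} \land \text{False} = \text{False}
s \to (p \land t) = \text{True} \to \text{False} = \text{False}
(u \to t) \lor (s \to (p \land t)) = \text{False} \lor \text{False} = \text{False}
\lnot ((p \to (u \lor t)) \lor (\lnot ((t \to u) \land (p \lor s)) \to t)) \to ((u \to t) \lor (s \to (p \land t))) = \text{False} \to \text{False} = \text{True}

\text{True}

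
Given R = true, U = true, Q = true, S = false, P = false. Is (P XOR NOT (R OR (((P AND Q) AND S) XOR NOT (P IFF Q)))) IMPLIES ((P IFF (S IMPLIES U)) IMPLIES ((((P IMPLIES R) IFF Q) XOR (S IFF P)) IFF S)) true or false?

true

Substituting R=true, U=true, Q=true, S=false, P=false:
P AND Q = false AND true = false
(P AND Q) AND S = false AND false = false
P IFF Q = false IFF true = false
NOT (P IFF Q) = NOT false = true
((P AND Q) AND S) XOR NOT (P IFF Q) = false XOR true = true
R OR (((P AND Q) AND S) XOR NOT (P IFF Q)) = true OR true = true
NOT (R OR (((P AND Q) AND S) XOR NOT (P IFF Q))) = NOT true = false
P XOR NOT (R OR (((P AND Q) AND S) XOR NOT (P IFF Q))) = false XOR false = false
S IMPLIES U = false IMPLIES true = true
P IFF (S IMPLIES U) = false IFF true = false
P IMPLIES R = false IMPLIES true = true
(P IMPLIES R) IFF Q = true IFF true = true
S IFF P = false IFF false = true
((P IMPLIES R) IFF Q) XOR (S IFF P) = true XOR true = false
(((P IMPLIES R) IFF Q) XOR (S IFF P)) IFF S = false IFF false = true
(P IFF (S IMPLIES U)) IMPLIES ((((P IMPLIES R) IFF Q) XOR (S IFF P)) IFF S) = false IMPLIES true = true
(P XOR NOT (R OR (((P AND Q) AND S) XOR NOT (P IFF Q)))) IMPLIES ((P IFF (S IMPLIES U)) IMPLIES ((((P IMPLIES R) IFF Q) XOR (S IFF P)) IFF S)) = false IMPLIES true = true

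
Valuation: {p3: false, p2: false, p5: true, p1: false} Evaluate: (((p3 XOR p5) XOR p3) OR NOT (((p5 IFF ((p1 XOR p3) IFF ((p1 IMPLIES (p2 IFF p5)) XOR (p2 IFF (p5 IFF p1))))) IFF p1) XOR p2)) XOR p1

true

p3 XOR p5 = false XOR true = true
(p3 XOR p5) XOR p3 = true XOR false = true
p1 XOR p3 = false XOR false = false
p2 IFF p5 = false IFF true = false
p1 IMPLIES (p2 IFF p5) = false IMPLIES false = true
p5 IFF p1 = true IFF false = false
p2 IFF (p5 IFF p1) = false IFF false = true
(p1 IMPLIES (p2 IFF p5)) XOR (p2 IFF (p5 IFF p1)) = true XOR true = false
(p1 XOR p3) IFF ((p1 IMPLIES (p2 IFF p5)) XOR (p2 IFF (p5 IFF p1))) = false IFF false = true
p5 IFF ((p1 XOR p3) IFF ((p1 IMPLIES (p2 IFF p5)) XOR (p2 IFF (p5 IFF p1)))) = true IFF true = true
(p5 IFF ((p1 XOR p3) IFF ((p1 IMPLIES (p2 IFF p5)) XOR (p2 IFF (p5 IFF p1))))) IFF p1 = true IFF false = false
((p5 IFF ((p1 XOR p3) IFF ((p1 IMPLIES (p2 IFF p5)) XOR (p2 IFF (p5 IFF p1))))) IFF p1) XOR p2 = false XOR false = false
NOT (((p5 IFF ((p1 XOR p3) IFF ((p1 IMPLIES (p2 IFF p5)) XOR (p2 IFF (p5 IFF p1))))) IFF p1) XOR p2) = NOT false = true
((p3 XOR p5) XOR p3) OR NOT (((p5 IFF ((p1 XOR p3) IFF ((p1 IMPLIES (p2 IFF p5)) XOR (p2 IFF (p5 IFF p1))))) IFF p1) XOR p2) = true OR true = true
(((p3 XOR p5) XOR p3) OR NOT (((p5 IFF ((p1 XOR p3) IFF ((p1 IMPLIES (p2 IFF p5)) XOR (p2 IFF (p5 IFF p1))))) IFF p1) XOR p2)) XOR p1 = true XOR false = true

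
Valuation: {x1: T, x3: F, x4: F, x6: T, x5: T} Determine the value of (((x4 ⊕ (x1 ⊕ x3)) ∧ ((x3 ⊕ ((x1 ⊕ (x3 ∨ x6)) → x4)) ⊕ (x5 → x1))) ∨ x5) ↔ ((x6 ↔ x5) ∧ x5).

T

Substituting x1=T, x3=F, x4=F, x6=T, x5=T:
x1 ⊕ x3 = T ⊕ F = T
x4 ⊕ (x1 ⊕ x3) = F ⊕ T = T
x3 ∨ x6 = F ∨ T = T
x1 ⊕ (x3 ∨ x6) = T ⊕ T = F
(x1 ⊕ (x3 ∨ x6)) → x4 = F → F = T
x3 ⊕ ((x1 ⊕ (x3 ∨ x6)) → x4) = F ⊕ T = T
x5 → x1 = T → T = T
(x3 ⊕ ((x1 ⊕ (x3 ∨ x6)) → x4)) ⊕ (x5 → x1) = T ⊕ T = F
(x4 ⊕ (x1 ⊕ x3)) ∧ ((x3 ⊕ ((x1 ⊕ (x3 ∨ x6)) → x4)) ⊕ (x5 → x1)) = T ∧ F = F
((x4 ⊕ (x1 ⊕ x3)) ∧ ((x3 ⊕ ((x1 ⊕ (x3 ∨ x6)) → x4)) ⊕ (x5 → x1))) ∨ x5 = F ∨ T = T
x6 ↔ x5 = T ↔ T = T
(x6 ↔ x5) ∧ x5 = T ∧ T = T
(((x4 ⊕ (x1 ⊕ x3)) ∧ ((x3 ⊕ ((x1 ⊕ (x3 ∨ x6)) → x4)) ⊕ (x5 → x1))) ∨ x5) ↔ ((x6 ↔ x5) ∧ x5) = T ↔ T = T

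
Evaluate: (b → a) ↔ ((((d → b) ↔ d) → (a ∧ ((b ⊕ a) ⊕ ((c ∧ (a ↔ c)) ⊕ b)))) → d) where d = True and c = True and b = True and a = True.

b → a = True → True = True
d → b = True → True = True
(d → b) ↔ d = True ↔ True = True
b ⊕ a = True ⊕ True = False
a ↔ c = True ↔ True = True
c ∧ (a ↔ c) = True ∧ True = True
(c ∧ (a ↔ c)) ⊕ b = True ⊕ True = False
(b ⊕ a) ⊕ ((c ∧ (a ↔ c)) ⊕ b) = False ⊕ False = False
a ∧ ((b ⊕ a) ⊕ ((c ∧ (a ↔ c)) ⊕ b)) = True ∧ False = False
((d → b) ↔ d) → (a ∧ ((b ⊕ a) ⊕ ((c ∧ (a ↔ c)) ⊕ b))) = True → False = False
(((d → b) ↔ d) → (a ∧ ((b ⊕ a) ⊕ ((c ∧ (a ↔ c)) ⊕ b)))) → d = False → True = True
(b → a) ↔ ((((d → b) ↔ d) → (a ∧ ((b ⊕ a) ⊕ ((c ∧ (a ↔ c)) ⊕ b)))) → d) = True ↔ True = True

True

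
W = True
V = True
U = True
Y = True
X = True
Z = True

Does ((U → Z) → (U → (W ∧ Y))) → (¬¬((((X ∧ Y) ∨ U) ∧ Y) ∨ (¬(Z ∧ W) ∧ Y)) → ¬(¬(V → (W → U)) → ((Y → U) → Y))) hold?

False

Substituting W=True, V=True, U=True, Y=True, X=True, Z=True:
U → Z = True → True = True
W ∧ Y = True ∧ True = True
U → (W ∧ Y) = True → True = True
(U → Z) → (U → (W ∧ Y)) = True → True = True
X ∧ Y = True ∧ True = True
(X ∧ Y) ∨ U = True ∨ True = True
((X ∧ Y) ∨ U) ∧ Y = True ∧ True = True
Z ∧ W = True ∧ True = True
¬(Z ∧ W) = ¬True = False
¬(Z ∧ W) ∧ Y = False ∧ True = False
(((X ∧ Y) ∨ U) ∧ Y) ∨ (¬(Z ∧ W) ∧ Y) = True ∨ False = True
¬((((X ∧ Y) ∨ U) ∧ Y) ∨ (¬(Z ∧ W) ∧ Y)) = ¬True = False
¬¬((((X ∧ Y) ∨ U) ∧ Y) ∨ (¬(Z ∧ W) ∧ Y)) = ¬False = True
W → U = True → True = True
V → (W → U) = True → True = True
¬(V → (W → U)) = ¬True = False
Y → U = True → True = True
(Y → U) → Y = True → True = True
¬(V → (W → U)) → ((Y → U) → Y) = False → True = True
¬(¬(V → (W → U)) → ((Y → U) → Y)) = ¬True = False
¬¬((((X ∧ Y) ∨ U) ∧ Y) ∨ (¬(Z ∧ W) ∧ Y)) → ¬(¬(V → (W → U)) → ((Y → U) → Y)) = True → False = False
((U → Z) → (U → (W ∧ Y))) → (¬¬((((X ∧ Y) ∨ U) ∧ Y) ∨ (¬(Z ∧ W) ∧ Y)) → ¬(¬(V → (W → U)) → ((Y → U) → Y))) = True → False = False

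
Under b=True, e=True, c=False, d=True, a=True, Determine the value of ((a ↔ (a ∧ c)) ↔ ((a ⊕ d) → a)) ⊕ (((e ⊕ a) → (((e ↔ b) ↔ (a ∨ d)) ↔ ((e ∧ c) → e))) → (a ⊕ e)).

False

Substituting b=True, e=True, c=False, d=True, a=True:
a ∧ c = True ∧ False = False
a ↔ (a ∧ c) = True ↔ False = False
a ⊕ d = True ⊕ True = False
(a ⊕ d) → a = False → True = True
(a ↔ (a ∧ c)) ↔ ((a ⊕ d) → a) = False ↔ True = False
e ⊕ a = True ⊕ True = False
e ↔ b = True ↔ True = True
a ∨ d = True ∨ True = True
(e ↔ b) ↔ (a ∨ d) = True ↔ True = True
e ∧ c = True ∧ False = False
(e ∧ c) → e = False → True = True
((e ↔ b) ↔ (a ∨ d)) ↔ ((e ∧ c) → e) = True ↔ True = True
(e ⊕ a) → (((e ↔ b) ↔ (a ∨ d)) ↔ ((e ∧ c) → e)) = False → True = True
a ⊕ e = True ⊕ True = False
((e ⊕ a) → (((e ↔ b) ↔ (a ∨ d)) ↔ ((e ∧ c) → e))) → (a ⊕ e) = True → False = False
((a ↔ (a ∧ c)) ↔ ((a ⊕ d) → a)) ⊕ (((e ⊕ a) → (((e ↔ b) ↔ (a ∨ d)) ↔ ((e ∧ c) → e))) → (a ⊕ e)) = False ⊕ False = False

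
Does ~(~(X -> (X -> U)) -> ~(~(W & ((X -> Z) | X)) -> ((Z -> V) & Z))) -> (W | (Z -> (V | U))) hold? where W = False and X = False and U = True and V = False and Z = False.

Substituting W=False, X=False, U=True, V=False, Z=False:
X -> U = False -> True = True
X -> (X -> U) = False -> True = True
~(X -> (X -> U)) = ~True = False
X -> Z = False -> False = True
(X -> Z) | X = True | False = True
W & ((X -> Z) | X) = False & True = False
~(W & ((X -> Z) | X)) = ~False = True
Z -> V = False -> False = True
(Z -> V) & Z = True & False = False
~(W & ((X -> Z) | X)) -> ((Z -> V) & Z) = True -> False = False
~(~(W & ((X -> Z) | X)) -> ((Z -> V) & Z)) = ~False = True
~(X -> (X -> U)) -> ~(~(W & ((X -> Z) | X)) -> ((Z -> V) & Z)) = False -> True = True
~(~(X -> (X -> U)) -> ~(~(W & ((X -> Z) | X)) -> ((Z -> V) & Z))) = ~True = False
V | U = False | True = True
Z -> (V | U) = False -> True = True
W | (Z -> (V | U)) = False | True = True
~(~(X -> (X -> U)) -> ~(~(W & ((X -> Z) | X)) -> ((Z -> V) & Z))) -> (W | (Z -> (V | U))) = False -> True = True

True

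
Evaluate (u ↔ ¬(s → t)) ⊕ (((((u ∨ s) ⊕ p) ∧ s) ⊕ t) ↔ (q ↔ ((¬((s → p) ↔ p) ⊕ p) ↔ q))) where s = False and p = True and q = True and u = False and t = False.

True

s → t = False → False = True
¬(s → t) = ¬True = False
u ↔ ¬(s → t) = False ↔ False = True
u ∨ s = False ∨ False = False
(u ∨ s) ⊕ p = False ⊕ True = True
((u ∨ s) ⊕ p) ∧ s = True ∧ False = False
(((u ∨ s) ⊕ p) ∧ s) ⊕ t = False ⊕ False = False
s → p = False → True = True
(s → p) ↔ p = True ↔ True = True
¬((s → p) ↔ p) = ¬True = False
¬((s → p) ↔ p) ⊕ p = False ⊕ True = True
(¬((s → p) ↔ p) ⊕ p) ↔ q = True ↔ True = True
q ↔ ((¬((s → p) ↔ p) ⊕ p) ↔ q) = True ↔ True = True
((((u ∨ s) ⊕ p) ∧ s) ⊕ t) ↔ (q ↔ ((¬((s → p) ↔ p) ⊕ p) ↔ q)) = False ↔ True = False
(u ↔ ¬(s → t)) ⊕ (((((u ∨ s) ⊕ p) ∧ s) ⊕ t) ↔ (q ↔ ((¬((s → p) ↔ p) ⊕ p) ↔ q))) = True ⊕ False = True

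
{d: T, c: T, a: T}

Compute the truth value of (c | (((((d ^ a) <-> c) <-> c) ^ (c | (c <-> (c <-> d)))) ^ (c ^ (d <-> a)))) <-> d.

T

d ^ a = T ^ T = F
(d ^ a) <-> c = F <-> T = F
((d ^ a) <-> c) <-> c = F <-> T = F
c <-> d = T <-> T = T
c <-> (c <-> d) = T <-> T = T
c | (c <-> (c <-> d)) = T | T = T
(((d ^ a) <-> c) <-> c) ^ (c | (c <-> (c <-> d))) = F ^ T = T
d <-> a = T <-> T = T
c ^ (d <-> a) = T ^ T = F
((((d ^ a) <-> c) <-> c) ^ (c | (c <-> (c <-> d)))) ^ (c ^ (d <-> a)) = T ^ F = T
c | (((((d ^ a) <-> c) <-> c) ^ (c | (c <-> (c <-> d)))) ^ (c ^ (d <-> a))) = T | T = T
(c | (((((d ^ a) <-> c) <-> c) ^ (c | (c <-> (c <-> d)))) ^ (c ^ (d <-> a)))) <-> d = T <-> T = T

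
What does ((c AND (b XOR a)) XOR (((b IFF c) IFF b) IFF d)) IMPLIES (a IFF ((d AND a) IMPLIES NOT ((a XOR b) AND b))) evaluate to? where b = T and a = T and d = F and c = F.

T

Substituting b=T, a=T, d=F, c=F:
b XOR a = T XOR T = F
c AND (b XOR a) = F AND F = F
b IFF c = T IFF F = F
(b IFF c) IFF b = F IFF T = F
((b IFF c) IFF b) IFF d = F IFF F = T
(c AND (b XOR a)) XOR (((b IFF c) IFF b) IFF d) = F XOR T = T
d AND a = F AND T = F
a XOR b = T XOR T = F
(a XOR b) AND b = F AND T = F
NOT ((a XOR b) AND b) = NOT F = T
(d AND a) IMPLIES NOT ((a XOR b) AND b) = F IMPLIES T = T
a IFF ((d AND a) IMPLIES NOT ((a XOR b) AND b)) = T IFF T = T
((c AND (b XOR a)) XOR (((b IFF c) IFF b) IFF d)) IMPLIES (a IFF ((d AND a) IMPLIES NOT ((a XOR b) AND b))) = T IMPLIES T = T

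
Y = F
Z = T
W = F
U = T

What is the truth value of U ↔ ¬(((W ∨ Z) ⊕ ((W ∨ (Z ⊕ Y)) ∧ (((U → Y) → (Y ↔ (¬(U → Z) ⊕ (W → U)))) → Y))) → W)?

Substituting Y=F, Z=T, W=F, U=T:
W ∨ Z = F ∨ T = T
Z ⊕ Y = T ⊕ F = T
W ∨ (Z ⊕ Y) = F ∨ T = T
U → Y = T → F = F
U → Z = T → T = T
¬(U → Z) = ¬T = F
W → U = F → T = T
¬(U → Z) ⊕ (W → U) = F ⊕ T = T
Y ↔ (¬(U → Z) ⊕ (W → U)) = F ↔ T = F
(U → Y) → (Y ↔ (¬(U → Z) ⊕ (W → U))) = F → F = T
((U → Y) → (Y ↔ (¬(U → Z) ⊕ (W → U)))) → Y = T → F = F
(W ∨ (Z ⊕ Y)) ∧ (((U → Y) → (Y ↔ (¬(U → Z) ⊕ (W → U)))) → Y) = T ∧ F = F
(W ∨ Z) ⊕ ((W ∨ (Z ⊕ Y)) ∧ (((U → Y) → (Y ↔ (¬(U → Z) ⊕ (W → U)))) → Y)) = T ⊕ F = T
((W ∨ Z) ⊕ ((W ∨ (Z ⊕ Y)) ∧ (((U → Y) → (Y ↔ (¬(U → Z) ⊕ (W → U)))) → Y))) → W = T → F = F
¬(((W ∨ Z) ⊕ ((W ∨ (Z ⊕ Y)) ∧ (((U → Y) → (Y ↔ (¬(U → Z) ⊕ (W → U)))) → Y))) → W) = ¬F = T
U ↔ ¬(((W ∨ Z) ⊕ ((W ∨ (Z ⊕ Y)) ∧ (((U → Y) → (Y ↔ (¬(U → Z) ⊕ (W → U)))) → Y))) → W) = T ↔ T = T

T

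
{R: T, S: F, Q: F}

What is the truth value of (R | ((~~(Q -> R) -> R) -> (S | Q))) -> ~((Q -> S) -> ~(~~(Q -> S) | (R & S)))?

Q -> R = F -> T = T
~(Q -> R) = ~T = F
~~(Q -> R) = ~F = T
~~(Q -> R) -> R = T -> T = T
S | Q = F | F = F
(~~(Q -> R) -> R) -> (S | Q) = T -> F = F
R | ((~~(Q -> R) -> R) -> (S | Q)) = T | F = T
Q -> S = F -> F = T
Q -> S = F -> F = T
~(Q -> S) = ~T = F
~~(Q -> S) = ~F = T
R & S = T & F = F
~~(Q -> S) | (R & S) = T | F = T
~(~~(Q -> S) | (R & S)) = ~T = F
(Q -> S) -> ~(~~(Q -> S) | (R & S)) = T -> F = F
~((Q -> S) -> ~(~~(Q -> S) | (R & S))) = ~F = T
(R | ((~~(Q -> R) -> R) -> (S | Q))) -> ~((Q -> S) -> ~(~~(Q -> S) | (R & S))) = T -> T = T

T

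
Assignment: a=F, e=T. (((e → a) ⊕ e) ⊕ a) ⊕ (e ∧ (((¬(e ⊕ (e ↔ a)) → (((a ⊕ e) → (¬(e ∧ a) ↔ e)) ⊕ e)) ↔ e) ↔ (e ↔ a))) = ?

T

e → a = T → F = F
(e → a) ⊕ e = F ⊕ T = T
((e → a) ⊕ e) ⊕ a = T ⊕ F = T
e ↔ a = T ↔ F = F
e ⊕ (e ↔ a) = T ⊕ F = T
¬(e ⊕ (e ↔ a)) = ¬T = F
a ⊕ e = F ⊕ T = T
e ∧ a = T ∧ F = F
¬(e ∧ a) = ¬F = T
¬(e ∧ a) ↔ e = T ↔ T = T
(a ⊕ e) → (¬(e ∧ a) ↔ e) = T → T = T
((a ⊕ e) → (¬(e ∧ a) ↔ e)) ⊕ e = T ⊕ T = F
¬(e ⊕ (e ↔ a)) → (((a ⊕ e) → (¬(e ∧ a) ↔ e)) ⊕ e) = F → F = T
(¬(e ⊕ (e ↔ a)) → (((a ⊕ e) → (¬(e ∧ a) ↔ e)) ⊕ e)) ↔ e = T ↔ T = T
e ↔ a = T ↔ F = F
((¬(e ⊕ (e ↔ a)) → (((a ⊕ e) → (¬(e ∧ a) ↔ e)) ⊕ e)) ↔ e) ↔ (e ↔ a) = T ↔ F = F
e ∧ (((¬(e ⊕ (e ↔ a)) → (((a ⊕ e) → (¬(e ∧ a) ↔ e)) ⊕ e)) ↔ e) ↔ (e ↔ a)) = T ∧ F = F
(((e → a) ⊕ e) ⊕ a) ⊕ (e ∧ (((¬(e ⊕ (e ↔ a)) → (((a ⊕ e) → (¬(e ∧ a) ↔ e)) ⊕ e)) ↔ e) ↔ (e ↔ a))) = T ⊕ F = T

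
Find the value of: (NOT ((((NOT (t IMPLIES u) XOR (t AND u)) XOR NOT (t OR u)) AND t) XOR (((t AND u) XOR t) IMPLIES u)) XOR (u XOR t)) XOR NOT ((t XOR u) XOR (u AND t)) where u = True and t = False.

t IMPLIES u = False IMPLIES True = True
NOT (t IMPLIES u) = NOT True = False
t AND u = False AND True = False
NOT (t IMPLIES u) XOR (t AND u) = False XOR False = False
t OR u = False OR True = True
NOT (t OR u) = NOT True = False
(NOT (t IMPLIES u) XOR (t AND u)) XOR NOT (t OR u) = False XOR False = False
((NOT (t IMPLIES u) XOR (t AND u)) XOR NOT (t OR u)) AND t = False AND False = False
t AND u = False AND True = False
(t AND u) XOR t = False XOR False = False
((t AND u) XOR t) IMPLIES u = False IMPLIES True = True
(((NOT (t IMPLIES u) XOR (t AND u)) XOR NOT (t OR u)) AND t) XOR (((t AND u) XOR t) IMPLIES u) = False XOR True = True
NOT ((((NOT (t IMPLIES u) XOR (t AND u)) XOR NOT (t OR u)) AND t) XOR (((t AND u) XOR t) IMPLIES u)) = NOT True = False
u XOR t = True XOR False = True
NOT ((((NOT (t IMPLIES u) XOR (t AND u)) XOR NOT (t OR u)) AND t) XOR (((t AND u) XOR t) IMPLIES u)) XOR (u XOR t) = False XOR True = True
t XOR u = False XOR True = True
u AND t = True AND False = False
(t XOR u) XOR (u AND t) = True XOR False = True
NOT ((t XOR u) XOR (u AND t)) = NOT True = False
(NOT ((((NOT (t IMPLIES u) XOR (t AND u)) XOR NOT (t OR u)) AND t) XOR (((t AND u) XOR t) IMPLIES u)) XOR (u XOR t)) XOR NOT ((t XOR u) XOR (u AND t)) = True XOR False = True

True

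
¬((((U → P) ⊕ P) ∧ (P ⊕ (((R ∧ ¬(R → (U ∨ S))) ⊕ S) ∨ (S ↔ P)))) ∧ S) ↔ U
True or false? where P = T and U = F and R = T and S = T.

U → P = F → T = T
(U → P) ⊕ P = T ⊕ T = F
U ∨ S = F ∨ T = T
R → (U ∨ S) = T → T = T
¬(R → (U ∨ S)) = ¬T = F
R ∧ ¬(R → (U ∨ S)) = T ∧ F = F
(R ∧ ¬(R → (U ∨ S))) ⊕ S = F ⊕ T = T
S ↔ P = T ↔ T = T
((R ∧ ¬(R → (U ∨ S))) ⊕ S) ∨ (S ↔ P) = T ∨ T = T
P ⊕ (((R ∧ ¬(R → (U ∨ S))) ⊕ S) ∨ (S ↔ P)) = T ⊕ T = F
((U → P) ⊕ P) ∧ (P ⊕ (((R ∧ ¬(R → (U ∨ S))) ⊕ S) ∨ (S ↔ P))) = F ∧ F = F
(((U → P) ⊕ P) ∧ (P ⊕ (((R ∧ ¬(R → (U ∨ S))) ⊕ S) ∨ (S ↔ P)))) ∧ S = F ∧ T = F
¬((((U → P) ⊕ P) ∧ (P ⊕ (((R ∧ ¬(R → (U ∨ S))) ⊕ S) ∨ (S ↔ P)))) ∧ S) = ¬F = T
¬((((U → P) ⊕ P) ∧ (P ⊕ (((R ∧ ¬(R → (U ∨ S))) ⊕ S) ∨ (S ↔ P)))) ∧ S) ↔ U = T ↔ F = F

F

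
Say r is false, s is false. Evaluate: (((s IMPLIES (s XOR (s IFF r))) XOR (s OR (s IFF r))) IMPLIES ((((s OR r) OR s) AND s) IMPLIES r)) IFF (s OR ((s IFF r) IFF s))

False

Substituting r=False, s=False:
s IFF r = False IFF False = True
s XOR (s IFF r) = False XOR True = True
s IMPLIES (s XOR (s IFF r)) = False IMPLIES True = True
s IFF r = False IFF False = True
s OR (s IFF r) = False OR True = True
(s IMPLIES (s XOR (s IFF r))) XOR (s OR (s IFF r)) = True XOR True = False
s OR r = False OR False = False
(s OR r) OR s = False OR False = False
((s OR r) OR s) AND s = False AND False = False
(((s OR r) OR s) AND s) IMPLIES r = False IMPLIES False = True
((s IMPLIES (s XOR (s IFF r))) XOR (s OR (s IFF r))) IMPLIES ((((s OR r) OR s) AND s) IMPLIES r) = False IMPLIES True = True
s IFF r = False IFF False = True
(s IFF r) IFF s = True IFF False = False
s OR ((s IFF r) IFF s) = False OR False = False
(((s IMPLIES (s XOR (s IFF r))) XOR (s OR (s IFF r))) IMPLIES ((((s OR r) OR s) AND s) IMPLIES r)) IFF (s OR ((s IFF r) IFF s)) = True IFF False = False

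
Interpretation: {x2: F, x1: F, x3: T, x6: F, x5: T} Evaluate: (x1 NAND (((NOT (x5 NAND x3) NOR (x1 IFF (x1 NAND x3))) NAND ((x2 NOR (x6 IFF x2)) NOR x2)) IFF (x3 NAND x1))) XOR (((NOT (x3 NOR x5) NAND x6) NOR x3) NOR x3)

T

x5 NAND x3 = T NAND T = F
NOT (x5 NAND x3) = NOT F = T
x1 NAND x3 = F NAND T = T
x1 IFF (x1 NAND x3) = F IFF T = F
NOT (x5 NAND x3) NOR (x1 IFF (x1 NAND x3)) = T NOR F = F
x6 IFF x2 = F IFF F = T
x2 NOR (x6 IFF x2) = F NOR T = F
(x2 NOR (x6 IFF x2)) NOR x2 = F NOR F = T
(NOT (x5 NAND x3) NOR (x1 IFF (x1 NAND x3))) NAND ((x2 NOR (x6 IFF x2)) NOR x2) = F NAND T = T
x3 NAND x1 = T NAND F = T
((NOT (x5 NAND x3) NOR (x1 IFF (x1 NAND x3))) NAND ((x2 NOR (x6 IFF x2)) NOR x2)) IFF (x3 NAND x1) = T IFF T = T
x1 NAND (((NOT (x5 NAND x3) NOR (x1 IFF (x1 NAND x3))) NAND ((x2 NOR (x6 IFF x2)) NOR x2)) IFF (x3 NAND x1)) = F NAND T = T
x3 NOR x5 = T NOR T = F
NOT (x3 NOR x5) = NOT F = T
NOT (x3 NOR x5) NAND x6 = T NAND F = T
(NOT (x3 NOR x5) NAND x6) NOR x3 = T NOR T = F
((NOT (x3 NOR x5) NAND x6) NOR x3) NOR x3 = F NOR T = F
(x1 NAND (((NOT (x5 NAND x3) NOR (x1 IFF (x1 NAND x3))) NAND ((x2 NOR (x6 IFF x2)) NOR x2)) IFF (x3 NAND x1))) XOR (((NOT (x3 NOR x5) NAND x6) NOR x3) NOR x3) = T XOR F = T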